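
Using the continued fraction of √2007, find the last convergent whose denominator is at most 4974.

√2007 = [44; 1, 3, 1, 88, …] (period length 4).
Convergents:
  p_0/q_0 = 44/1
  p_1/q_1 = 45/1
  p_2/q_2 = 179/4
  p_3/q_3 = 224/5
  p_4/q_4 = 19891/444
  p_5/q_5 = 20115/449
  p_6/q_6 = 80236/1791
  p_7/q_7 = 100351/2240
  p_8/q_8 = 8911124/198911
q_7 = 2240 ≤ 4974 < 198911 = q_8, so the answer is 100351/2240.

100351/2240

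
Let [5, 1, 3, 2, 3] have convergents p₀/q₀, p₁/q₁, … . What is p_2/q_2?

Using pₖ = aₖpₖ₋₁ + pₖ₋₂, qₖ = aₖqₖ₋₁ + qₖ₋₂ (with p₋₁=1, p₋₂=0, q₋₁=0, q₋₂=1):
  k=0: a=5, p=5, q=1
  k=1: a=1, p=6, q=1
  k=2: a=3, p=23, q=4

23/4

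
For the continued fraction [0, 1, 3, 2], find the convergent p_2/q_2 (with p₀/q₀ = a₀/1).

3/4

Using pₖ = aₖpₖ₋₁ + pₖ₋₂, qₖ = aₖqₖ₋₁ + qₖ₋₂ (with p₋₁=1, p₋₂=0, q₋₁=0, q₋₂=1):
  k=0: a=0, p=0, q=1
  k=1: a=1, p=1, q=1
  k=2: a=3, p=3, q=4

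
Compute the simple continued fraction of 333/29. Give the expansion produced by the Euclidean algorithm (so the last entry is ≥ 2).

333 = 11*29 + 14
29 = 2*14 + 1
14 = 14*1 + 0  (stop)
So 333/29 = [11; 2, 14].

[11; 2, 14]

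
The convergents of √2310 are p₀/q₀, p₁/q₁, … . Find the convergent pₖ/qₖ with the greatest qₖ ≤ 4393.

73872/1537

√2310 = [48; 16, 96, …] (period length 2).
Convergents:
  p_0/q_0 = 48/1
  p_1/q_1 = 769/16
  p_2/q_2 = 73872/1537
  p_3/q_3 = 1182721/24608
q_2 = 1537 ≤ 4393 < 24608 = q_3, so the answer is 73872/1537.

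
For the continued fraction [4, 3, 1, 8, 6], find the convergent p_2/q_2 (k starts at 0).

Using pₖ = aₖpₖ₋₁ + pₖ₋₂, qₖ = aₖqₖ₋₁ + qₖ₋₂ (with p₋₁=1, p₋₂=0, q₋₁=0, q₋₂=1):
  k=0: a=4, p=4, q=1
  k=1: a=3, p=13, q=3
  k=2: a=1, p=17, q=4

17/4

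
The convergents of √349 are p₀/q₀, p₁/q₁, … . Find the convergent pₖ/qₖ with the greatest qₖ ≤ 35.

√349 = [18; 1, 2, 7, 7, 2, 1, 36, …] (period length 7).
Convergents:
  p_0/q_0 = 18/1
  p_1/q_1 = 19/1
  p_2/q_2 = 56/3
  p_3/q_3 = 411/22
  p_4/q_4 = 2933/157
q_3 = 22 ≤ 35 < 157 = q_4, so the answer is 411/22.

411/22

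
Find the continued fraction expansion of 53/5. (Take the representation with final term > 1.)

[10; 1, 1, 2]

53 = 10·5 + 3
5 = 1·3 + 2
3 = 1·2 + 1
2 = 2·1 + 0  (stop)
So 53/5 = [10; 1, 1, 2].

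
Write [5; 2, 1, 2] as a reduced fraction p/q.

Using pₖ = aₖpₖ₋₁ + pₖ₋₂ and qₖ = aₖqₖ₋₁ + qₖ₋₂:
  k=0: a=5, p=5, q=1
  k=1: a=2, p=11, q=2
  k=2: a=1, p=16, q=3
  k=3: a=2, p=43, q=8

43/8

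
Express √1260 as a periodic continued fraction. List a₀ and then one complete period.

[35; 2, 70]

a₀ = ⌊√1260⌋ = 35.
With m₀=0, d₀=1 and mₖ₊₁ = dₖaₖ − mₖ, dₖ₊₁ = (n − mₖ₊₁²)/dₖ, aₖ₊₁ = ⌊(a₀+mₖ₊₁)/dₖ₊₁⌋:
  k=1: m=35, d=35, a=2
  k=2: m=35, d=1, a=70
d=1 and a=2a₀=70 at k=2, so the next step gives (m, d) = (35, 35) again — its k=1 value — and the period has length 2.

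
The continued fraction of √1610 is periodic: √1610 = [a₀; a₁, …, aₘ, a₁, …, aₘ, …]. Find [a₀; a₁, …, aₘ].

a₀ = ⌊√1610⌋ = 40.

[40; 8, 80]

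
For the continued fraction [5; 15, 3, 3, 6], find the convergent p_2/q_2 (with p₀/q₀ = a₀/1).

233/46

Using pₖ = aₖpₖ₋₁ + pₖ₋₂, qₖ = aₖqₖ₋₁ + qₖ₋₂ (with p₋₁=1, p₋₂=0, q₋₁=0, q₋₂=1):
  k=0: a=5, p=5, q=1
  k=1: a=15, p=76, q=15
  k=2: a=3, p=233, q=46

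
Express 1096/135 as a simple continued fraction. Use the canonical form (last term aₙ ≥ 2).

[8; 8, 2, 3, 2]

1096 = 8×135 + 16
135 = 8×16 + 7
16 = 2×7 + 2
7 = 3×2 + 1
2 = 2×1 + 0  (stop)
So 1096/135 = [8; 8, 2, 3, 2].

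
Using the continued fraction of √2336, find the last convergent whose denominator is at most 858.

13968/289

√2336 = [48; 3, 96, …] (period length 2).
Convergents:
  p_0/q_0 = 48/1
  p_1/q_1 = 145/3
  p_2/q_2 = 13968/289
  p_3/q_3 = 42049/870
q_2 = 289 ≤ 858 < 870 = q_3, so the answer is 13968/289.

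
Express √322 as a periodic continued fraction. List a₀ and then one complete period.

[17; 1, 16, 1, 34]

a₀ = ⌊√322⌋ = 17.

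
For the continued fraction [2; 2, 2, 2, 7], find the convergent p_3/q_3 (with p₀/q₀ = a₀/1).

29/12

Using pₖ = aₖpₖ₋₁ + pₖ₋₂, qₖ = aₖqₖ₋₁ + qₖ₋₂ (with p₋₁=1, p₋₂=0, q₋₁=0, q₋₂=1):
  k=0: a=2, p=2, q=1
  k=1: a=2, p=5, q=2
  k=2: a=2, p=12, q=5
  k=3: a=2, p=29, q=12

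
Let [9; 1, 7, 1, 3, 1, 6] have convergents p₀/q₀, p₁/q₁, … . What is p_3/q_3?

Using pₖ = aₖpₖ₋₁ + pₖ₋₂, qₖ = aₖqₖ₋₁ + qₖ₋₂ (with p₋₁=1, p₋₂=0, q₋₁=0, q₋₂=1):
  k=0: a=9, p=9, q=1
  k=1: a=1, p=10, q=1
  k=2: a=7, p=79, q=8
  k=3: a=1, p=89, q=9

89/9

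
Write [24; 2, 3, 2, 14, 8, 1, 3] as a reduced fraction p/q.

199139/8149

Fold from the inside: start with 3/1.
  1 + 1/3 = 4/3
  8 + 3/4 = 35/4
  14 + 4/35 = 494/35
  2 + 35/494 = 1023/494
  3 + 494/1023 = 3563/1023
  2 + 1023/3563 = 8149/3563
  24 + 3563/8149 = 199139/8149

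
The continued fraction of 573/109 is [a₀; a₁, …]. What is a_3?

8

573 = 5·109 + 28   →  a_0 = 5
109 = 3·28 + 25   →  a_1 = 3
28 = 1·25 + 3   →  a_2 = 1
25 = 8·3 + 1   →  a_3 = 8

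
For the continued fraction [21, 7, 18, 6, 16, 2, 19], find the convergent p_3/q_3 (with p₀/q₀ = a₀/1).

16258/769

Using pₖ = aₖpₖ₋₁ + pₖ₋₂, qₖ = aₖqₖ₋₁ + qₖ₋₂ (with p₋₁=1, p₋₂=0, q₋₁=0, q₋₂=1):
  k=0: a=21, p=21, q=1
  k=1: a=7, p=148, q=7
  k=2: a=18, p=2685, q=127
  k=3: a=6, p=16258, q=769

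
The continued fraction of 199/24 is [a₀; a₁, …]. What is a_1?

199 = 8·24 + 7   →  a_0 = 8
24 = 3·7 + 3   →  a_1 = 3

3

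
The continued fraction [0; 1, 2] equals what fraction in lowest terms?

Using pₖ = aₖpₖ₋₁ + pₖ₋₂ and qₖ = aₖqₖ₋₁ + qₖ₋₂:
  k=0: a=0, p=0, q=1
  k=1: a=1, p=1, q=1
  k=2: a=2, p=2, q=3

2/3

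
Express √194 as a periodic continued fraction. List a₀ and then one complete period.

a₀ = ⌊√194⌋ = 13.
With m₀=0, d₀=1 and mₖ₊₁ = dₖaₖ − mₖ, dₖ₊₁ = (n − mₖ₊₁²)/dₖ, aₖ₊₁ = ⌊(a₀+mₖ₊₁)/dₖ₊₁⌋:
  k=1: m=13, d=25, a=1
  k=2: m=12, d=2, a=12
  k=3: m=12, d=25, a=1
  k=4: m=13, d=1, a=26
d=1 and a=2a₀=26 at k=4, so the next step gives (m, d) = (13, 25) again — its k=1 value — and the period has length 4.

[13; 1, 12, 1, 26]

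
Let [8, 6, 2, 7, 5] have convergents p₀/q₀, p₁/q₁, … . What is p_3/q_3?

791/97

Using pₖ = aₖpₖ₋₁ + pₖ₋₂, qₖ = aₖqₖ₋₁ + qₖ₋₂ (with p₋₁=1, p₋₂=0, q₋₁=0, q₋₂=1):
  k=0: a=8, p=8, q=1
  k=1: a=6, p=49, q=6
  k=2: a=2, p=106, q=13
  k=3: a=7, p=791, q=97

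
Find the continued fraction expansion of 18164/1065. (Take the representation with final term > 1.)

[17; 18, 19, 1, 2]

18164 = 17·1065 + 59
1065 = 18·59 + 3
59 = 19·3 + 2
3 = 1·2 + 1
2 = 2·1 + 0  (stop)
So 18164/1065 = [17; 18, 19, 1, 2].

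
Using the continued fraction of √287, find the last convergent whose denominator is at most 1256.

√287 = [16; 1, 15, 1, 32, …] (period length 4).
Convergents:
  p_0/q_0 = 16/1
  p_1/q_1 = 17/1
  p_2/q_2 = 271/16
  p_3/q_3 = 288/17
  p_4/q_4 = 9487/560
  p_5/q_5 = 9775/577
  p_6/q_6 = 156112/9215
q_5 = 577 ≤ 1256 < 9215 = q_6, so the answer is 9775/577.

9775/577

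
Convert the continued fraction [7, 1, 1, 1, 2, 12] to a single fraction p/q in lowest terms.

Fold from the inside: start with 12/1.
  2 + 1/12 = 25/12
  1 + 12/25 = 37/25
  1 + 25/37 = 62/37
  1 + 37/62 = 99/62
  7 + 62/99 = 755/99

755/99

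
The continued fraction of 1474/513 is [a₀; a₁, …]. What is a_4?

8

1474 = 2·513 + 448   →  a_0 = 2
513 = 1·448 + 65   →  a_1 = 1
448 = 6·65 + 58   →  a_2 = 6
65 = 1·58 + 7   →  a_3 = 1
58 = 8·7 + 2   →  a_4 = 8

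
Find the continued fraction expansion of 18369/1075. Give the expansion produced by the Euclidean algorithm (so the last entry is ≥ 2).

18369 = 17·1075 + 94
1075 = 11·94 + 41
94 = 2·41 + 12
41 = 3·12 + 5
12 = 2·5 + 2
5 = 2·2 + 1
2 = 2·1 + 0  (stop)
So 18369/1075 = [17; 11, 2, 3, 2, 2, 2].

[17; 11, 2, 3, 2, 2, 2]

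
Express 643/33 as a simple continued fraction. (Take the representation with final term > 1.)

[19; 2, 16]

643 = 19×33 + 16
33 = 2×16 + 1
16 = 16×1 + 0  (stop)
So 643/33 = [19; 2, 16].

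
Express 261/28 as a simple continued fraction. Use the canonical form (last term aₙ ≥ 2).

261 = 9*28 + 9
28 = 3*9 + 1
9 = 9*1 + 0  (stop)
So 261/28 = [9; 3, 9].

[9; 3, 9]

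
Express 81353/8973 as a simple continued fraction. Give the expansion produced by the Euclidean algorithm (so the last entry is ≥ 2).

[9; 15, 18, 16, 2]

81353 = 9·8973 + 596
8973 = 15·596 + 33
596 = 18·33 + 2
33 = 16·2 + 1
2 = 2·1 + 0  (stop)
So 81353/8973 = [9; 15, 18, 16, 2].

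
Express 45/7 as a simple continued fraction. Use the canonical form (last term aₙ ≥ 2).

[6; 2, 3]

45 = 6*7 + 3
7 = 2*3 + 1
3 = 3*1 + 0  (stop)
So 45/7 = [6; 2, 3].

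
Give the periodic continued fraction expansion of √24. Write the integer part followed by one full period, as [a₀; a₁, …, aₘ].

a₀ = ⌊√24⌋ = 4.
With m₀=0, d₀=1 and mₖ₊₁ = dₖaₖ − mₖ, dₖ₊₁ = (n − mₖ₊₁²)/dₖ, aₖ₊₁ = ⌊(a₀+mₖ₊₁)/dₖ₊₁⌋:
  k=1: m=4, d=8, a=1
  k=2: m=4, d=1, a=8
d=1 and a=2a₀=8 at k=2, so the next step gives (m, d) = (4, 8) again — its k=1 value — and the period has length 2.

[4; 1, 8]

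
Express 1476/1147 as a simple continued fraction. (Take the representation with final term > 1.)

[1; 3, 2, 17, 1, 3, 2]

1476 = 1×1147 + 329
1147 = 3×329 + 160
329 = 2×160 + 9
160 = 17×9 + 7
9 = 1×7 + 2
7 = 3×2 + 1
2 = 2×1 + 0  (stop)
So 1476/1147 = [1; 3, 2, 17, 1, 3, 2].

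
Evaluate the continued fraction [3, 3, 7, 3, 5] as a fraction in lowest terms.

1218/367

Using pₖ = aₖpₖ₋₁ + pₖ₋₂ and qₖ = aₖqₖ₋₁ + qₖ₋₂:
  k=0: a=3, p=3, q=1
  k=1: a=3, p=10, q=3
  k=2: a=7, p=73, q=22
  k=3: a=3, p=229, q=69
  k=4: a=5, p=1218, q=367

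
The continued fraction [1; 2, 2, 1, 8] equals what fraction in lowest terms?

87/61

Fold from the inside: start with 8/1.
  1 + 1/8 = 9/8
  2 + 8/9 = 26/9
  2 + 9/26 = 61/26
  1 + 26/61 = 87/61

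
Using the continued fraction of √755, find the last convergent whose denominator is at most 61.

√755 = [27; 2, 10, 2, 54, …] (period length 4).
Convergents:
  p_0/q_0 = 27/1
  p_1/q_1 = 55/2
  p_2/q_2 = 577/21
  p_3/q_3 = 1209/44
  p_4/q_4 = 65863/2397
q_3 = 44 ≤ 61 < 2397 = q_4, so the answer is 1209/44.

1209/44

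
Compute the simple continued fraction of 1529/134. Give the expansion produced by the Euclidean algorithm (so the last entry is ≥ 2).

[11; 2, 2, 3, 2, 3]

1529 = 11·134 + 55
134 = 2·55 + 24
55 = 2·24 + 7
24 = 3·7 + 3
7 = 2·3 + 1
3 = 3·1 + 0  (stop)
So 1529/134 = [11; 2, 2, 3, 2, 3].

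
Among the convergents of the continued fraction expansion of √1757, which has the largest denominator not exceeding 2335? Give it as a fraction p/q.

√1757 = [41; 1, 10, 1, 82, …] (period length 4).
Convergents:
  p_0/q_0 = 41/1
  p_1/q_1 = 42/1
  p_2/q_2 = 461/11
  p_3/q_3 = 503/12
  p_4/q_4 = 41707/995
  p_5/q_5 = 42210/1007
  p_6/q_6 = 463807/11065
q_5 = 1007 ≤ 2335 < 11065 = q_6, so the answer is 42210/1007.

42210/1007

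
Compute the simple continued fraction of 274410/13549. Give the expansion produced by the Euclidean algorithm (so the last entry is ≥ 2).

274410 = 20*13549 + 3430
13549 = 3*3430 + 3259
3430 = 1*3259 + 171
3259 = 19*171 + 10
171 = 17*10 + 1
10 = 10*1 + 0  (stop)
So 274410/13549 = [20; 3, 1, 19, 17, 10].

[20; 3, 1, 19, 17, 10]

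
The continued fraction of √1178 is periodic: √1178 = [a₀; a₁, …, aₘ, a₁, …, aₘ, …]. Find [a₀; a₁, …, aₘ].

[34; 3, 9, 2, 9, 3, 68]

a₀ = ⌊√1178⌋ = 34.
With m₀=0, d₀=1 and mₖ₊₁ = dₖaₖ − mₖ, dₖ₊₁ = (n − mₖ₊₁²)/dₖ, aₖ₊₁ = ⌊(a₀+mₖ₊₁)/dₖ₊₁⌋:
  k=1: m=34, d=22, a=3
  k=2: m=32, d=7, a=9
  k=3: m=31, d=31, a=2
  k=4: m=31, d=7, a=9
  k=5: m=32, d=22, a=3
  k=6: m=34, d=1, a=68
d=1 and a=2a₀=68 at k=6, so the next step gives (m, d) = (34, 22) again — its k=1 value — and the period has length 6.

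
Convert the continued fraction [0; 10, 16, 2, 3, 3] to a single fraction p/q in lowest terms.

Using pₖ = aₖpₖ₋₁ + pₖ₋₂ and qₖ = aₖqₖ₋₁ + qₖ₋₂:
  k=0: a=0, p=0, q=1
  k=1: a=10, p=1, q=10
  k=2: a=16, p=16, q=161
  k=3: a=2, p=33, q=332
  k=4: a=3, p=115, q=1157
  k=5: a=3, p=378, q=3803

378/3803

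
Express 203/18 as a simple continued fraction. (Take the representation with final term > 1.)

203 = 11·18 + 5
18 = 3·5 + 3
5 = 1·3 + 2
3 = 1·2 + 1
2 = 2·1 + 0  (stop)
So 203/18 = [11; 3, 1, 1, 2].

[11; 3, 1, 1, 2]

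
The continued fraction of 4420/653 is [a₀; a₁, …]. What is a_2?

4420 = 6·653 + 502   →  a_0 = 6
653 = 1·502 + 151   →  a_1 = 1
502 = 3·151 + 49   →  a_2 = 3

3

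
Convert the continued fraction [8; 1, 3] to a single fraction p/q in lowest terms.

35/4

Using pₖ = aₖpₖ₋₁ + pₖ₋₂ and qₖ = aₖqₖ₋₁ + qₖ₋₂:
  k=0: a=8, p=8, q=1
  k=1: a=1, p=9, q=1
  k=2: a=3, p=35, q=4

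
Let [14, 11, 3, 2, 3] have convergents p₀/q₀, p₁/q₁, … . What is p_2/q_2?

479/34

Using pₖ = aₖpₖ₋₁ + pₖ₋₂, qₖ = aₖqₖ₋₁ + qₖ₋₂ (with p₋₁=1, p₋₂=0, q₋₁=0, q₋₂=1):
  k=0: a=14, p=14, q=1
  k=1: a=11, p=155, q=11
  k=2: a=3, p=479, q=34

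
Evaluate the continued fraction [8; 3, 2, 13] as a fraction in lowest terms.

Fold from the inside: start with 13/1.
  2 + 1/13 = 27/13
  3 + 13/27 = 94/27
  8 + 27/94 = 779/94

779/94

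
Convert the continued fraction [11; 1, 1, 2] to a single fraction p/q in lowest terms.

58/5

Using pₖ = aₖpₖ₋₁ + pₖ₋₂ and qₖ = aₖqₖ₋₁ + qₖ₋₂:
  k=0: a=11, p=11, q=1
  k=1: a=1, p=12, q=1
  k=2: a=1, p=23, q=2
  k=3: a=2, p=58, q=5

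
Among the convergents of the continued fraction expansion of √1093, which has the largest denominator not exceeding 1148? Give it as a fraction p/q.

√1093 = [33; 16, 1, 1, 16, 66, …] (period length 5).
Convergents:
  p_0/q_0 = 33/1
  p_1/q_1 = 529/16
  p_2/q_2 = 562/17
  p_3/q_3 = 1091/33
  p_4/q_4 = 18018/545
  p_5/q_5 = 1190279/36003
q_4 = 545 ≤ 1148 < 36003 = q_5, so the answer is 18018/545.

18018/545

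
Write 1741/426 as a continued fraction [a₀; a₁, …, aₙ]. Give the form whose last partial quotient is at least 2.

1741 = 4·426 + 37
426 = 11·37 + 19
37 = 1·19 + 18
19 = 1·18 + 1
18 = 18·1 + 0  (stop)
So 1741/426 = [4; 11, 1, 1, 18].

[4; 11, 1, 1, 18]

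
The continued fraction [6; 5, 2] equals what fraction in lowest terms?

Fold from the inside: start with 2/1.
  5 + 1/2 = 11/2
  6 + 2/11 = 68/11

68/11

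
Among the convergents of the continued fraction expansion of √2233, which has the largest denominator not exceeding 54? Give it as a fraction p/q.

√2233 = [47; 3, 1, 12, 1, 3, 94, …] (period length 6).
Convergents:
  p_0/q_0 = 47/1
  p_1/q_1 = 142/3
  p_2/q_2 = 189/4
  p_3/q_3 = 2410/51
  p_4/q_4 = 2599/55
q_3 = 51 ≤ 54 < 55 = q_4, so the answer is 2410/51.

2410/51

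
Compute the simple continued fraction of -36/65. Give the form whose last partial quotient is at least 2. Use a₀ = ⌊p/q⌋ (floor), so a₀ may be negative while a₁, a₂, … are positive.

[-1; 2, 4, 7]

-36 = -1*65 + 29
65 = 2*29 + 7
29 = 4*7 + 1
7 = 7*1 + 0  (stop)
So -36/65 = [-1; 2, 4, 7].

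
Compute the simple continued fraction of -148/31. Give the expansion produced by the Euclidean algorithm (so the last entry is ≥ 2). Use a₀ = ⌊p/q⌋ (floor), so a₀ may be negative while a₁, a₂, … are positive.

-148 = -5*31 + 7
31 = 4*7 + 3
7 = 2*3 + 1
3 = 3*1 + 0  (stop)
So -148/31 = [-5; 4, 2, 3].

[-5; 4, 2, 3]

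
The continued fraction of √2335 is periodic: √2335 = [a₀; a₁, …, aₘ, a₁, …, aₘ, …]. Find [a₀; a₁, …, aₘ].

a₀ = ⌊√2335⌋ = 48.
With m₀=0, d₀=1 and mₖ₊₁ = dₖaₖ − mₖ, dₖ₊₁ = (n − mₖ₊₁²)/dₖ, aₖ₊₁ = ⌊(a₀+mₖ₊₁)/dₖ₊₁⌋:
  k=1: m=48, d=31, a=3
  k=2: m=45, d=10, a=9
  k=3: m=45, d=31, a=3
  k=4: m=48, d=1, a=96
d=1 and a=2a₀=96 at k=4, so the next step gives (m, d) = (48, 31) again — its k=1 value — and the period has length 4.

[48; 3, 9, 3, 96]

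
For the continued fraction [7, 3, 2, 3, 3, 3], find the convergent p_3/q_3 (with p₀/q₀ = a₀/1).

175/24

Using pₖ = aₖpₖ₋₁ + pₖ₋₂, qₖ = aₖqₖ₋₁ + qₖ₋₂ (with p₋₁=1, p₋₂=0, q₋₁=0, q₋₂=1):
  k=0: a=7, p=7, q=1
  k=1: a=3, p=22, q=3
  k=2: a=2, p=51, q=7
  k=3: a=3, p=175, q=24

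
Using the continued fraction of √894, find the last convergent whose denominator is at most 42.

√894 = [29; 1, 8, 1, 58, …] (period length 4).
Convergents:
  p_0/q_0 = 29/1
  p_1/q_1 = 30/1
  p_2/q_2 = 269/9
  p_3/q_3 = 299/10
  p_4/q_4 = 17611/589
q_3 = 10 ≤ 42 < 589 = q_4, so the answer is 299/10.

299/10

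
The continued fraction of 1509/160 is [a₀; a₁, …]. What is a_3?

1509 = 9·160 + 69   →  a_0 = 9
160 = 2·69 + 22   →  a_1 = 2
69 = 3·22 + 3   →  a_2 = 3
22 = 7·3 + 1   →  a_3 = 7

7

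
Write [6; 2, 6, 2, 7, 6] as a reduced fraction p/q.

8287/1282

Using pₖ = aₖpₖ₋₁ + pₖ₋₂ and qₖ = aₖqₖ₋₁ + qₖ₋₂:
  k=0: a=6, p=6, q=1
  k=1: a=2, p=13, q=2
  k=2: a=6, p=84, q=13
  k=3: a=2, p=181, q=28
  k=4: a=7, p=1351, q=209
  k=5: a=6, p=8287, q=1282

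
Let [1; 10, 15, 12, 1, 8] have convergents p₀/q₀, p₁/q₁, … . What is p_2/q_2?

166/151

Using pₖ = aₖpₖ₋₁ + pₖ₋₂, qₖ = aₖqₖ₋₁ + qₖ₋₂ (with p₋₁=1, p₋₂=0, q₋₁=0, q₋₂=1):
  k=0: a=1, p=1, q=1
  k=1: a=10, p=11, q=10
  k=2: a=15, p=166, q=151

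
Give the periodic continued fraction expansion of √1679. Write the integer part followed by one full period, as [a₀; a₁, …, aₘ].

a₀ = ⌊√1679⌋ = 40.
With m₀=0, d₀=1 and mₖ₊₁ = dₖaₖ − mₖ, dₖ₊₁ = (n − mₖ₊₁²)/dₖ, aₖ₊₁ = ⌊(a₀+mₖ₊₁)/dₖ₊₁⌋:
  k=1: m=40, d=79, a=1
  k=2: m=39, d=2, a=39
  k=3: m=39, d=79, a=1
  k=4: m=40, d=1, a=80
d=1 and a=2a₀=80 at k=4, so the next step gives (m, d) = (40, 79) again — its k=1 value — and the period has length 4.

[40; 1, 39, 1, 80]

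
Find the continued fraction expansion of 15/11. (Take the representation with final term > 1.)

[1; 2, 1, 3]

15 = 1·11 + 4
11 = 2·4 + 3
4 = 1·3 + 1
3 = 3·1 + 0  (stop)
So 15/11 = [1; 2, 1, 3].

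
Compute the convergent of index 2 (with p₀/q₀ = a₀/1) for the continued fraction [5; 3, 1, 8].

Using pₖ = aₖpₖ₋₁ + pₖ₋₂, qₖ = aₖqₖ₋₁ + qₖ₋₂ (with p₋₁=1, p₋₂=0, q₋₁=0, q₋₂=1):
  k=0: a=5, p=5, q=1
  k=1: a=3, p=16, q=3
  k=2: a=1, p=21, q=4

21/4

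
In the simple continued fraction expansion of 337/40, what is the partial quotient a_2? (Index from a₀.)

2

337 = 8·40 + 17   →  a_0 = 8
40 = 2·17 + 6   →  a_1 = 2
17 = 2·6 + 5   →  a_2 = 2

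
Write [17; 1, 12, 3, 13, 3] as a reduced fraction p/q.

29379/1639

Using pₖ = aₖpₖ₋₁ + pₖ₋₂ and qₖ = aₖqₖ₋₁ + qₖ₋₂:
  k=0: a=17, p=17, q=1
  k=1: a=1, p=18, q=1
  k=2: a=12, p=233, q=13
  k=3: a=3, p=717, q=40
  k=4: a=13, p=9554, q=533
  k=5: a=3, p=29379, q=1639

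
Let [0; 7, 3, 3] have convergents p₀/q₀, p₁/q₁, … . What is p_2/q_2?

3/22

Using pₖ = aₖpₖ₋₁ + pₖ₋₂, qₖ = aₖqₖ₋₁ + qₖ₋₂ (with p₋₁=1, p₋₂=0, q₋₁=0, q₋₂=1):
  k=0: a=0, p=0, q=1
  k=1: a=7, p=1, q=7
  k=2: a=3, p=3, q=22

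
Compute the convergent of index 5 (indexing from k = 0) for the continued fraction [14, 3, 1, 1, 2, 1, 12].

Using pₖ = aₖpₖ₋₁ + pₖ₋₂, qₖ = aₖqₖ₋₁ + qₖ₋₂ (with p₋₁=1, p₋₂=0, q₋₁=0, q₋₂=1):
  k=0: a=14, p=14, q=1
  k=1: a=3, p=43, q=3
  k=2: a=1, p=57, q=4
  k=3: a=1, p=100, q=7
  k=4: a=2, p=257, q=18
  k=5: a=1, p=357, q=25

357/25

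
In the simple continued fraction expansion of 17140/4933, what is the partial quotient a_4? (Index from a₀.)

16

17140 = 3·4933 + 2341   →  a_0 = 3
4933 = 2·2341 + 251   →  a_1 = 2
2341 = 9·251 + 82   →  a_2 = 9
251 = 3·82 + 5   →  a_3 = 3
82 = 16·5 + 2   →  a_4 = 16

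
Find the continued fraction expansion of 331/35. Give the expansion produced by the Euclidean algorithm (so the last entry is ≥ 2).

[9; 2, 5, 3]

331 = 9*35 + 16
35 = 2*16 + 3
16 = 5*3 + 1
3 = 3*1 + 0  (stop)
So 331/35 = [9; 2, 5, 3].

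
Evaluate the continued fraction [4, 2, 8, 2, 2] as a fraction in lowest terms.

Using pₖ = aₖpₖ₋₁ + pₖ₋₂ and qₖ = aₖqₖ₋₁ + qₖ₋₂:
  k=0: a=4, p=4, q=1
  k=1: a=2, p=9, q=2
  k=2: a=8, p=76, q=17
  k=3: a=2, p=161, q=36
  k=4: a=2, p=398, q=89

398/89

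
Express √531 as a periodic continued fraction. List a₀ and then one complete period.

a₀ = ⌊√531⌋ = 23.
With m₀=0, d₀=1 and mₖ₊₁ = dₖaₖ − mₖ, dₖ₊₁ = (n − mₖ₊₁²)/dₖ, aₖ₊₁ = ⌊(a₀+mₖ₊₁)/dₖ₊₁⌋:
  k=1: m=23, d=2, a=23
  k=2: m=23, d=1, a=46
d=1 and a=2a₀=46 at k=2, so the next step gives (m, d) = (23, 2) again — its k=1 value — and the period has length 2.

[23; 23, 46]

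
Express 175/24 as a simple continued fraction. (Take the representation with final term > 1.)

175 = 7·24 + 7
24 = 3·7 + 3
7 = 2·3 + 1
3 = 3·1 + 0  (stop)
So 175/24 = [7; 3, 2, 3].

[7; 3, 2, 3]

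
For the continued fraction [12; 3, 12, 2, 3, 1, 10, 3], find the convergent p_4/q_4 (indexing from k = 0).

Using pₖ = aₖpₖ₋₁ + pₖ₋₂, qₖ = aₖqₖ₋₁ + qₖ₋₂ (with p₋₁=1, p₋₂=0, q₋₁=0, q₋₂=1):
  k=0: a=12, p=12, q=1
  k=1: a=3, p=37, q=3
  k=2: a=12, p=456, q=37
  k=3: a=2, p=949, q=77
  k=4: a=3, p=3303, q=268

3303/268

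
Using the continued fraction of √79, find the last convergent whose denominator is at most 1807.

12799/1440

√79 = [8; 1, 7, 1, 16, …] (period length 4).
Convergents:
  p_0/q_0 = 8/1
  p_1/q_1 = 9/1
  p_2/q_2 = 71/8
  p_3/q_3 = 80/9
  p_4/q_4 = 1351/152
  p_5/q_5 = 1431/161
  p_6/q_6 = 11368/1279
  p_7/q_7 = 12799/1440
  p_8/q_8 = 216152/24319
q_7 = 1440 ≤ 1807 < 24319 = q_8, so the answer is 12799/1440.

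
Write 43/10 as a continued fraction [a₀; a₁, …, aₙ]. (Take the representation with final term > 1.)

[4; 3, 3]

43 = 4*10 + 3
10 = 3*3 + 1
3 = 3*1 + 0  (stop)
So 43/10 = [4; 3, 3].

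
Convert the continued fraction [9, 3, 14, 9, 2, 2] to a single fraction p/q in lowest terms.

Using pₖ = aₖpₖ₋₁ + pₖ₋₂ and qₖ = aₖqₖ₋₁ + qₖ₋₂:
  k=0: a=9, p=9, q=1
  k=1: a=3, p=28, q=3
  k=2: a=14, p=401, q=43
  k=3: a=9, p=3637, q=390
  k=4: a=2, p=7675, q=823
  k=5: a=2, p=18987, q=2036

18987/2036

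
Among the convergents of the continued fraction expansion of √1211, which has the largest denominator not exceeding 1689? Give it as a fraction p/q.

√1211 = [34; 1, 3, 1, 68, …] (period length 4).
Convergents:
  p_0/q_0 = 34/1
  p_1/q_1 = 35/1
  p_2/q_2 = 139/4
  p_3/q_3 = 174/5
  p_4/q_4 = 11971/344
  p_5/q_5 = 12145/349
  p_6/q_6 = 48406/1391
  p_7/q_7 = 60551/1740
q_6 = 1391 ≤ 1689 < 1740 = q_7, so the answer is 48406/1391.

48406/1391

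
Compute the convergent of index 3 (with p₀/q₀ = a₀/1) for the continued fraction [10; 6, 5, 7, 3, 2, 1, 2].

Using pₖ = aₖpₖ₋₁ + pₖ₋₂, qₖ = aₖqₖ₋₁ + qₖ₋₂ (with p₋₁=1, p₋₂=0, q₋₁=0, q₋₂=1):
  k=0: a=10, p=10, q=1
  k=1: a=6, p=61, q=6
  k=2: a=5, p=315, q=31
  k=3: a=7, p=2266, q=223

2266/223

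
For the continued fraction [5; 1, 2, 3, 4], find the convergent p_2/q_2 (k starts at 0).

Using pₖ = aₖpₖ₋₁ + pₖ₋₂, qₖ = aₖqₖ₋₁ + qₖ₋₂ (with p₋₁=1, p₋₂=0, q₋₁=0, q₋₂=1):
  k=0: a=5, p=5, q=1
  k=1: a=1, p=6, q=1
  k=2: a=2, p=17, q=3

17/3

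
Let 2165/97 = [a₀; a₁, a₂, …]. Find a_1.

2165 = 22·97 + 31   →  a_0 = 22
97 = 3·31 + 4   →  a_1 = 3

3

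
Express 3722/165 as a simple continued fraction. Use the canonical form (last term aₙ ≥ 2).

[22; 1, 1, 3, 1, 5, 3]

3722 = 22*165 + 92
165 = 1*92 + 73
92 = 1*73 + 19
73 = 3*19 + 16
19 = 1*16 + 3
16 = 5*3 + 1
3 = 3*1 + 0  (stop)
So 3722/165 = [22; 1, 1, 3, 1, 5, 3].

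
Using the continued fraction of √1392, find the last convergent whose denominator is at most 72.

√1392 = [37; 3, 4, 3, 74, …] (period length 4).
Convergents:
  p_0/q_0 = 37/1
  p_1/q_1 = 112/3
  p_2/q_2 = 485/13
  p_3/q_3 = 1567/42
  p_4/q_4 = 116443/3121
q_3 = 42 ≤ 72 < 3121 = q_4, so the answer is 1567/42.

1567/42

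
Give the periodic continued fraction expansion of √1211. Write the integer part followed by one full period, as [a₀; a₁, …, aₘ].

a₀ = ⌊√1211⌋ = 34.
With m₀=0, d₀=1 and mₖ₊₁ = dₖaₖ − mₖ, dₖ₊₁ = (n − mₖ₊₁²)/dₖ, aₖ₊₁ = ⌊(a₀+mₖ₊₁)/dₖ₊₁⌋:
  k=1: m=34, d=55, a=1
  k=2: m=21, d=14, a=3
  k=3: m=21, d=55, a=1
  k=4: m=34, d=1, a=68
d=1 and a=2a₀=68 at k=4, so the next step gives (m, d) = (34, 55) again — its k=1 value — and the period has length 4.

[34; 1, 3, 1, 68]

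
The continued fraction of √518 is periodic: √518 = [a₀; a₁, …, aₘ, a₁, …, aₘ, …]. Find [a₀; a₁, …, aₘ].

a₀ = ⌊√518⌋ = 22.
With m₀=0, d₀=1 and mₖ₊₁ = dₖaₖ − mₖ, dₖ₊₁ = (n − mₖ₊₁²)/dₖ, aₖ₊₁ = ⌊(a₀+mₖ₊₁)/dₖ₊₁⌋:
  k=1: m=22, d=34, a=1
  k=2: m=12, d=11, a=3
  k=3: m=21, d=7, a=6
  k=4: m=21, d=11, a=3
  k=5: m=12, d=34, a=1
  k=6: m=22, d=1, a=44
d=1 and a=2a₀=44 at k=6, so the next step gives (m, d) = (22, 34) again — its k=1 value — and the period has length 6.

[22; 1, 3, 6, 3, 1, 44]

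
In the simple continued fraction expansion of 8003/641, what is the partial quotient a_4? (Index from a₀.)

8003 = 12·641 + 311   →  a_0 = 12
641 = 2·311 + 19   →  a_1 = 2
311 = 16·19 + 7   →  a_2 = 16
19 = 2·7 + 5   →  a_3 = 2
7 = 1·5 + 2   →  a_4 = 1

1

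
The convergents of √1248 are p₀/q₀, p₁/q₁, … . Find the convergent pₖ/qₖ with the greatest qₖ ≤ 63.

√1248 = [35; 3, 17, 3, 70, …] (period length 4).
Convergents:
  p_0/q_0 = 35/1
  p_1/q_1 = 106/3
  p_2/q_2 = 1837/52
  p_3/q_3 = 5617/159
q_2 = 52 ≤ 63 < 159 = q_3, so the answer is 1837/52.

1837/52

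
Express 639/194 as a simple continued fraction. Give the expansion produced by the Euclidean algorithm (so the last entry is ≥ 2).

[3; 3, 2, 2, 11]

639 = 3*194 + 57
194 = 3*57 + 23
57 = 2*23 + 11
23 = 2*11 + 1
11 = 11*1 + 0  (stop)
So 639/194 = [3; 3, 2, 2, 11].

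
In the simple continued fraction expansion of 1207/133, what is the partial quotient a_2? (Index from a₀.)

3

1207 = 9·133 + 10   →  a_0 = 9
133 = 13·10 + 3   →  a_1 = 13
10 = 3·3 + 1   →  a_2 = 3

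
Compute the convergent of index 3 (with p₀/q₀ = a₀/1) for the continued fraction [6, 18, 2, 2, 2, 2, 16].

Using pₖ = aₖpₖ₋₁ + pₖ₋₂, qₖ = aₖqₖ₋₁ + qₖ₋₂ (with p₋₁=1, p₋₂=0, q₋₁=0, q₋₂=1):
  k=0: a=6, p=6, q=1
  k=1: a=18, p=109, q=18
  k=2: a=2, p=224, q=37
  k=3: a=2, p=557, q=92

557/92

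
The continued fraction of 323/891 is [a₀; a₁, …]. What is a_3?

3

323 = 0·891 + 323   →  a_0 = 0
891 = 2·323 + 245   →  a_1 = 2
323 = 1·245 + 78   →  a_2 = 1
245 = 3·78 + 11   →  a_3 = 3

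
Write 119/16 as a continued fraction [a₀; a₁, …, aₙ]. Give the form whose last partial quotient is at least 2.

[7; 2, 3, 2]

119 = 7·16 + 7
16 = 2·7 + 2
7 = 3·2 + 1
2 = 2·1 + 0  (stop)
So 119/16 = [7; 2, 3, 2].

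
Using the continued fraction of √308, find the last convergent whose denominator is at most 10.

158/9

√308 = [17; 1, 1, 4, 1, 1, 34, …] (period length 6).
Convergents:
  p_0/q_0 = 17/1
  p_1/q_1 = 18/1
  p_2/q_2 = 35/2
  p_3/q_3 = 158/9
  p_4/q_4 = 193/11
q_3 = 9 ≤ 10 < 11 = q_4, so the answer is 158/9.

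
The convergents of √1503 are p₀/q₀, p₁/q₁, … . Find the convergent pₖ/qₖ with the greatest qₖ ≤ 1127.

√1503 = [38; 1, 3, 3, 8, 3, 3, 1, 76, …] (period length 8).
Convergents:
  p_0/q_0 = 38/1
  p_1/q_1 = 39/1
  p_2/q_2 = 155/4
  p_3/q_3 = 504/13
  p_4/q_4 = 4187/108
  p_5/q_5 = 13065/337
  p_6/q_6 = 43382/1119
  p_7/q_7 = 56447/1456
q_6 = 1119 ≤ 1127 < 1456 = q_7, so the answer is 43382/1119.

43382/1119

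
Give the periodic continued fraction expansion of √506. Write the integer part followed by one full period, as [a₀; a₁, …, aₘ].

[22; 2, 44]

a₀ = ⌊√506⌋ = 22.
With m₀=0, d₀=1 and mₖ₊₁ = dₖaₖ − mₖ, dₖ₊₁ = (n − mₖ₊₁²)/dₖ, aₖ₊₁ = ⌊(a₀+mₖ₊₁)/dₖ₊₁⌋:
  k=1: m=22, d=22, a=2
  k=2: m=22, d=1, a=44
d=1 and a=2a₀=44 at k=2, so the next step gives (m, d) = (22, 22) again — its k=1 value — and the period has length 2.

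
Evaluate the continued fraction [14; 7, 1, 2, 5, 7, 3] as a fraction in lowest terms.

39211/2775

Using pₖ = aₖpₖ₋₁ + pₖ₋₂ and qₖ = aₖqₖ₋₁ + qₖ₋₂:
  k=0: a=14, p=14, q=1
  k=1: a=7, p=99, q=7
  k=2: a=1, p=113, q=8
  k=3: a=2, p=325, q=23
  k=4: a=5, p=1738, q=123
  k=5: a=7, p=12491, q=884
  k=6: a=3, p=39211, q=2775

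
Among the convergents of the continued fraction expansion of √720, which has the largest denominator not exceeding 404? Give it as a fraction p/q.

8667/323

√720 = [26; 1, 4, 1, 52, …] (period length 4).
Convergents:
  p_0/q_0 = 26/1
  p_1/q_1 = 27/1
  p_2/q_2 = 134/5
  p_3/q_3 = 161/6
  p_4/q_4 = 8506/317
  p_5/q_5 = 8667/323
  p_6/q_6 = 43174/1609
q_5 = 323 ≤ 404 < 1609 = q_6, so the answer is 8667/323.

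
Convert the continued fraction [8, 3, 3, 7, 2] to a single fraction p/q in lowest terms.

Fold from the inside: start with 2/1.
  7 + 1/2 = 15/2
  3 + 2/15 = 47/15
  3 + 15/47 = 156/47
  8 + 47/156 = 1295/156

1295/156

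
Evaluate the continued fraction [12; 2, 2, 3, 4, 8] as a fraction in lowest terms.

7459/601

Using pₖ = aₖpₖ₋₁ + pₖ₋₂ and qₖ = aₖqₖ₋₁ + qₖ₋₂:
  k=0: a=12, p=12, q=1
  k=1: a=2, p=25, q=2
  k=2: a=2, p=62, q=5
  k=3: a=3, p=211, q=17
  k=4: a=4, p=906, q=73
  k=5: a=8, p=7459, q=601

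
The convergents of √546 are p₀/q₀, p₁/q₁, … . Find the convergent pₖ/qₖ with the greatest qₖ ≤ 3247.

√546 = [23; 2, 1, 2, 1, 2, 46, …] (period length 6).
Convergents:
  p_0/q_0 = 23/1
  p_1/q_1 = 47/2
  p_2/q_2 = 70/3
  p_3/q_3 = 187/8
  p_4/q_4 = 257/11
  p_5/q_5 = 701/30
  p_6/q_6 = 32503/1391
  p_7/q_7 = 65707/2812
  p_8/q_8 = 98210/4203
q_7 = 2812 ≤ 3247 < 4203 = q_8, so the answer is 65707/2812.

65707/2812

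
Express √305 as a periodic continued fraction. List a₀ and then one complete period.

a₀ = ⌊√305⌋ = 17.
With m₀=0, d₀=1 and mₖ₊₁ = dₖaₖ − mₖ, dₖ₊₁ = (n − mₖ₊₁²)/dₖ, aₖ₊₁ = ⌊(a₀+mₖ₊₁)/dₖ₊₁⌋:
  k=1: m=17, d=16, a=2
  k=2: m=15, d=5, a=6
  k=3: m=15, d=16, a=2
  k=4: m=17, d=1, a=34
d=1 and a=2a₀=34 at k=4, so the next step gives (m, d) = (17, 16) again — its k=1 value — and the period has length 4.

[17; 2, 6, 2, 34]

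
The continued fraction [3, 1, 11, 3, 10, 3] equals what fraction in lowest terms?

4636/1183

Using pₖ = aₖpₖ₋₁ + pₖ₋₂ and qₖ = aₖqₖ₋₁ + qₖ₋₂:
  k=0: a=3, p=3, q=1
  k=1: a=1, p=4, q=1
  k=2: a=11, p=47, q=12
  k=3: a=3, p=145, q=37
  k=4: a=10, p=1497, q=382
  k=5: a=3, p=4636, q=1183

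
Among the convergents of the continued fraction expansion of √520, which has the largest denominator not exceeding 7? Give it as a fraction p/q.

√520 = [22; 1, 4, 11, 4, 1, 44, …] (period length 6).
Convergents:
  p_0/q_0 = 22/1
  p_1/q_1 = 23/1
  p_2/q_2 = 114/5
  p_3/q_3 = 1277/56
q_2 = 5 ≤ 7 < 56 = q_3, so the answer is 114/5.

114/5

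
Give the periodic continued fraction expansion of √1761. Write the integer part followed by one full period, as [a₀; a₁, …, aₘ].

[41; 1, 26, 1, 82]

a₀ = ⌊√1761⌋ = 41.
With m₀=0, d₀=1 and mₖ₊₁ = dₖaₖ − mₖ, dₖ₊₁ = (n − mₖ₊₁²)/dₖ, aₖ₊₁ = ⌊(a₀+mₖ₊₁)/dₖ₊₁⌋:
  k=1: m=41, d=80, a=1
  k=2: m=39, d=3, a=26
  k=3: m=39, d=80, a=1
  k=4: m=41, d=1, a=82
d=1 and a=2a₀=82 at k=4, so the next step gives (m, d) = (41, 80) again — its k=1 value — and the period has length 4.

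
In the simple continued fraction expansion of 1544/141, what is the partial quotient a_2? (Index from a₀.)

1544 = 10·141 + 134   →  a_0 = 10
141 = 1·134 + 7   →  a_1 = 1
134 = 19·7 + 1   →  a_2 = 19

19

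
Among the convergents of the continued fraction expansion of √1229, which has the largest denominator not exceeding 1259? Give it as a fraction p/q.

21490/613

√1229 = [35; 17, 1, 1, 17, 70, …] (period length 5).
Convergents:
  p_0/q_0 = 35/1
  p_1/q_1 = 596/17
  p_2/q_2 = 631/18
  p_3/q_3 = 1227/35
  p_4/q_4 = 21490/613
  p_5/q_5 = 1505527/42945
q_4 = 613 ≤ 1259 < 42945 = q_5, so the answer is 21490/613.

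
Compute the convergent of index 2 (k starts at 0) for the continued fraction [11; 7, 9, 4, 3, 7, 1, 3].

713/64

Using pₖ = aₖpₖ₋₁ + pₖ₋₂, qₖ = aₖqₖ₋₁ + qₖ₋₂ (with p₋₁=1, p₋₂=0, q₋₁=0, q₋₂=1):
  k=0: a=11, p=11, q=1
  k=1: a=7, p=78, q=7
  k=2: a=9, p=713, q=64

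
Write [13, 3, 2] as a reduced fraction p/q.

Using pₖ = aₖpₖ₋₁ + pₖ₋₂ and qₖ = aₖqₖ₋₁ + qₖ₋₂:
  k=0: a=13, p=13, q=1
  k=1: a=3, p=40, q=3
  k=2: a=2, p=93, q=7

93/7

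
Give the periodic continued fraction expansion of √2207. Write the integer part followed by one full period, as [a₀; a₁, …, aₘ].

[46; 1, 45, 1, 92]

a₀ = ⌊√2207⌋ = 46.
With m₀=0, d₀=1 and mₖ₊₁ = dₖaₖ − mₖ, dₖ₊₁ = (n − mₖ₊₁²)/dₖ, aₖ₊₁ = ⌊(a₀+mₖ₊₁)/dₖ₊₁⌋:
  k=1: m=46, d=91, a=1
  k=2: m=45, d=2, a=45
  k=3: m=45, d=91, a=1
  k=4: m=46, d=1, a=92
d=1 and a=2a₀=92 at k=4, so the next step gives (m, d) = (46, 91) again — its k=1 value — and the period has length 4.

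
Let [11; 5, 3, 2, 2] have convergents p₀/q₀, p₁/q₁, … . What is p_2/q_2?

179/16

Using pₖ = aₖpₖ₋₁ + pₖ₋₂, qₖ = aₖqₖ₋₁ + qₖ₋₂ (with p₋₁=1, p₋₂=0, q₋₁=0, q₋₂=1):
  k=0: a=11, p=11, q=1
  k=1: a=5, p=56, q=5
  k=2: a=3, p=179, q=16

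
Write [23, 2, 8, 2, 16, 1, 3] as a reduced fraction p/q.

58211/2480

Fold from the inside: start with 3/1.
  1 + 1/3 = 4/3
  16 + 3/4 = 67/4
  2 + 4/67 = 138/67
  8 + 67/138 = 1171/138
  2 + 138/1171 = 2480/1171
  23 + 1171/2480 = 58211/2480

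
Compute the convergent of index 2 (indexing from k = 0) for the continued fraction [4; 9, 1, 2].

Using pₖ = aₖpₖ₋₁ + pₖ₋₂, qₖ = aₖqₖ₋₁ + qₖ₋₂ (with p₋₁=1, p₋₂=0, q₋₁=0, q₋₂=1):
  k=0: a=4, p=4, q=1
  k=1: a=9, p=37, q=9
  k=2: a=1, p=41, q=10

41/10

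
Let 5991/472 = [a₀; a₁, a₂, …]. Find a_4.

1

5991 = 12·472 + 327   →  a_0 = 12
472 = 1·327 + 145   →  a_1 = 1
327 = 2·145 + 37   →  a_2 = 2
145 = 3·37 + 34   →  a_3 = 3
37 = 1·34 + 3   →  a_4 = 1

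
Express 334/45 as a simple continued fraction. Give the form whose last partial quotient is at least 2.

334 = 7·45 + 19
45 = 2·19 + 7
19 = 2·7 + 5
7 = 1·5 + 2
5 = 2·2 + 1
2 = 2·1 + 0  (stop)
So 334/45 = [7; 2, 2, 1, 2, 2].

[7; 2, 2, 1, 2, 2]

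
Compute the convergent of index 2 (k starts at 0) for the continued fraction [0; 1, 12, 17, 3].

Using pₖ = aₖpₖ₋₁ + pₖ₋₂, qₖ = aₖqₖ₋₁ + qₖ₋₂ (with p₋₁=1, p₋₂=0, q₋₁=0, q₋₂=1):
  k=0: a=0, p=0, q=1
  k=1: a=1, p=1, q=1
  k=2: a=12, p=12, q=13

12/13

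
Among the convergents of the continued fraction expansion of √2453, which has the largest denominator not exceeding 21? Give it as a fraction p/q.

941/19

√2453 = [49; 1, 1, 8, 1, 1, 98, …] (period length 6).
Convergents:
  p_0/q_0 = 49/1
  p_1/q_1 = 50/1
  p_2/q_2 = 99/2
  p_3/q_3 = 842/17
  p_4/q_4 = 941/19
  p_5/q_5 = 1783/36
q_4 = 19 ≤ 21 < 36 = q_5, so the answer is 941/19.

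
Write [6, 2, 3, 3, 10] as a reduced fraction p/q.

Using pₖ = aₖpₖ₋₁ + pₖ₋₂ and qₖ = aₖqₖ₋₁ + qₖ₋₂:
  k=0: a=6, p=6, q=1
  k=1: a=2, p=13, q=2
  k=2: a=3, p=45, q=7
  k=3: a=3, p=148, q=23
  k=4: a=10, p=1525, q=237

1525/237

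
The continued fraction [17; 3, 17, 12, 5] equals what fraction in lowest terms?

55221/3187

Fold from the inside: start with 5/1.
  12 + 1/5 = 61/5
  17 + 5/61 = 1042/61
  3 + 61/1042 = 3187/1042
  17 + 1042/3187 = 55221/3187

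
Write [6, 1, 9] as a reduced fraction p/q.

Fold from the inside: start with 9/1.
  1 + 1/9 = 10/9
  6 + 9/10 = 69/10

69/10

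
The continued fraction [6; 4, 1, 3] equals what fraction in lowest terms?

Fold from the inside: start with 3/1.
  1 + 1/3 = 4/3
  4 + 3/4 = 19/4
  6 + 4/19 = 118/19

118/19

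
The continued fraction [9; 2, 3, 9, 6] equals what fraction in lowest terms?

3744/397

Fold from the inside: start with 6/1.
  9 + 1/6 = 55/6
  3 + 6/55 = 171/55
  2 + 55/171 = 397/171
  9 + 171/397 = 3744/397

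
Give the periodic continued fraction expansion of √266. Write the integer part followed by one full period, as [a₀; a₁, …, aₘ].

[16; 3, 4, 3, 32]

a₀ = ⌊√266⌋ = 16.
With m₀=0, d₀=1 and mₖ₊₁ = dₖaₖ − mₖ, dₖ₊₁ = (n − mₖ₊₁²)/dₖ, aₖ₊₁ = ⌊(a₀+mₖ₊₁)/dₖ₊₁⌋:
  k=1: m=16, d=10, a=3
  k=2: m=14, d=7, a=4
  k=3: m=14, d=10, a=3
  k=4: m=16, d=1, a=32
d=1 and a=2a₀=32 at k=4, so the next step gives (m, d) = (16, 10) again — its k=1 value — and the period has length 4.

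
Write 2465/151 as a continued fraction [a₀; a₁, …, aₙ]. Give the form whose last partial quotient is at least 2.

2465 = 16*151 + 49
151 = 3*49 + 4
49 = 12*4 + 1
4 = 4*1 + 0  (stop)
So 2465/151 = [16; 3, 12, 4].

[16; 3, 12, 4]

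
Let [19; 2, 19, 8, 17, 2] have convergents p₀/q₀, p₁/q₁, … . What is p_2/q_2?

Using pₖ = aₖpₖ₋₁ + pₖ₋₂, qₖ = aₖqₖ₋₁ + qₖ₋₂ (with p₋₁=1, p₋₂=0, q₋₁=0, q₋₂=1):
  k=0: a=19, p=19, q=1
  k=1: a=2, p=39, q=2
  k=2: a=19, p=760, q=39

760/39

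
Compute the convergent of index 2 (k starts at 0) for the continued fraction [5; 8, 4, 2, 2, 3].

Using pₖ = aₖpₖ₋₁ + pₖ₋₂, qₖ = aₖqₖ₋₁ + qₖ₋₂ (with p₋₁=1, p₋₂=0, q₋₁=0, q₋₂=1):
  k=0: a=5, p=5, q=1
  k=1: a=8, p=41, q=8
  k=2: a=4, p=169, q=33

169/33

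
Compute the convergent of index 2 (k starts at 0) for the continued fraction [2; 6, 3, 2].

Using pₖ = aₖpₖ₋₁ + pₖ₋₂, qₖ = aₖqₖ₋₁ + qₖ₋₂ (with p₋₁=1, p₋₂=0, q₋₁=0, q₋₂=1):
  k=0: a=2, p=2, q=1
  k=1: a=6, p=13, q=6
  k=2: a=3, p=41, q=19

41/19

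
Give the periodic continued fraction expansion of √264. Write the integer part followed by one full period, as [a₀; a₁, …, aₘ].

[16; 4, 32]

a₀ = ⌊√264⌋ = 16.
With m₀=0, d₀=1 and mₖ₊₁ = dₖaₖ − mₖ, dₖ₊₁ = (n − mₖ₊₁²)/dₖ, aₖ₊₁ = ⌊(a₀+mₖ₊₁)/dₖ₊₁⌋:
  k=1: m=16, d=8, a=4
  k=2: m=16, d=1, a=32
d=1 and a=2a₀=32 at k=2, so the next step gives (m, d) = (16, 8) again — its k=1 value — and the period has length 2.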